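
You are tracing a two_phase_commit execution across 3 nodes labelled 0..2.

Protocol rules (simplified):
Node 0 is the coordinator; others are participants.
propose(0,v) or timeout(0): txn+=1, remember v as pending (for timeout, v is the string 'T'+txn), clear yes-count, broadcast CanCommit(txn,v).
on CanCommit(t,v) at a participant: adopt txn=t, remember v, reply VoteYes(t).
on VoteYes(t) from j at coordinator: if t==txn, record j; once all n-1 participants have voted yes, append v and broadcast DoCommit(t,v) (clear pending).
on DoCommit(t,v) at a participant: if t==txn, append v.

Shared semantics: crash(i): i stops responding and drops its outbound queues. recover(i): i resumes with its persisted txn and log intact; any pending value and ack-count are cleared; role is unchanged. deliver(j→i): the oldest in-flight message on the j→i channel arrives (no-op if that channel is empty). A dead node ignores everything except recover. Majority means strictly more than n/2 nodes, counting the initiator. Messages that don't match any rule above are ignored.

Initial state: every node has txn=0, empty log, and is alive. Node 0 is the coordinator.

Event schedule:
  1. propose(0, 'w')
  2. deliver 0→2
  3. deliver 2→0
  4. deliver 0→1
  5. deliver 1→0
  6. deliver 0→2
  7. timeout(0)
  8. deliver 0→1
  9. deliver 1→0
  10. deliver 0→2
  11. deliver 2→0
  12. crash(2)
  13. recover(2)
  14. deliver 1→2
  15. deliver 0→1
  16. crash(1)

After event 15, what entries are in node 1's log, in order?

e1 propose(0,'w'): 0[coor,t=1,-]
e2 deliver 0→2: 2[part,t=1,-]
e3 deliver 2→0: ·
e4 deliver 0→1: 1[part,t=1,-]
e5 deliver 1→0: 0[coor,t=1,w]
e6 deliver 0→2: 2[part,t=1,w]
e7 timeout(0): 0[coor,t=2,w]
e8 deliver 0→1: 1[part,t=1,w]
e9 deliver 1→0: ·
e10 deliver 0→2: 2[part,t=2,w]
e11 deliver 2→0: ·
e12 crash(2): 2[✗part,t=2,w]
e13 recover(2): 2[part,t=2,w]
e14 deliver 1→2: ·
e15 deliver 0→1: 1[part,t=2,w]

w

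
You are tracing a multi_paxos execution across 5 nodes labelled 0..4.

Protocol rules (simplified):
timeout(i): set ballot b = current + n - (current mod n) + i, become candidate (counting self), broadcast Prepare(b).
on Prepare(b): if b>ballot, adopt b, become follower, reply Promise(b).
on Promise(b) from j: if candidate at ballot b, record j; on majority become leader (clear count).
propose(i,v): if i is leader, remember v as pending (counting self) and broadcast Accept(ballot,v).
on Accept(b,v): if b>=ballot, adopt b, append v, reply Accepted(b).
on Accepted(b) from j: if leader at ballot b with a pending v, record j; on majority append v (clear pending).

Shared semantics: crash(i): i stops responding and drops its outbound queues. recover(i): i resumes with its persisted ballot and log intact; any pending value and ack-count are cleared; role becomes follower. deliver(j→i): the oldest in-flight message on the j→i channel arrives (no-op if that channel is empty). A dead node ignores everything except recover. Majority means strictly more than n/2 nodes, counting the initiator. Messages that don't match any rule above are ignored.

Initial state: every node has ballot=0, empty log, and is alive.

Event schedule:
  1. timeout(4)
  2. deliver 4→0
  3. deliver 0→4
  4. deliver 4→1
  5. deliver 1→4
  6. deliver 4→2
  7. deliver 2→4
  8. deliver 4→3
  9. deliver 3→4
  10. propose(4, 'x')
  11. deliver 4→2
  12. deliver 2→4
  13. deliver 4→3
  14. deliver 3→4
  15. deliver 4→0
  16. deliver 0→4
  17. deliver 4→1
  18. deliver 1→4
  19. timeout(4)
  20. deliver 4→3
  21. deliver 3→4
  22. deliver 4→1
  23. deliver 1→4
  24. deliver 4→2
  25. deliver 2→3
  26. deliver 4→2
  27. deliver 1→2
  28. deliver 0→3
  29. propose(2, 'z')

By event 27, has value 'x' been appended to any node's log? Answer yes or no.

yes

e1 timeout(4): 4[cand,b=9,-]
e2 deliver 4→0: 0[foll,b=9,-]
e3 deliver 0→4: ·
e4 deliver 4→1: 1[foll,b=9,-]
e5 deliver 1→4: 4[lead,b=9,-]
e6 deliver 4→2: 2[foll,b=9,-]
e7 deliver 2→4: ·
e8 deliver 4→3: 3[foll,b=9,-]
e9 deliver 3→4: ·
e10 propose(4,'x'): ·
e11 deliver 4→2: 2[foll,b=9,x]
e12 deliver 2→4: ·
e13 deliver 4→3: 3[foll,b=9,x]
e14 deliver 3→4: 4[lead,b=9,x]
e15 deliver 4→0: 0[foll,b=9,x]
e16 deliver 0→4: ·
e17 deliver 4→1: 1[foll,b=9,x]
e18 deliver 1→4: ·
e19 timeout(4): 4[cand,b=14,x]
e20 deliver 4→3: 3[foll,b=14,x]
e21 deliver 3→4: ·
e22 deliver 4→1: 1[foll,b=14,x]
e23 deliver 1→4: 4[lead,b=14,x]
e24 deliver 4→2: 2[foll,b=14,x]
e25 deliver 2→3: ·
e26 deliver 4→2: ·
e27 deliver 1→2: ·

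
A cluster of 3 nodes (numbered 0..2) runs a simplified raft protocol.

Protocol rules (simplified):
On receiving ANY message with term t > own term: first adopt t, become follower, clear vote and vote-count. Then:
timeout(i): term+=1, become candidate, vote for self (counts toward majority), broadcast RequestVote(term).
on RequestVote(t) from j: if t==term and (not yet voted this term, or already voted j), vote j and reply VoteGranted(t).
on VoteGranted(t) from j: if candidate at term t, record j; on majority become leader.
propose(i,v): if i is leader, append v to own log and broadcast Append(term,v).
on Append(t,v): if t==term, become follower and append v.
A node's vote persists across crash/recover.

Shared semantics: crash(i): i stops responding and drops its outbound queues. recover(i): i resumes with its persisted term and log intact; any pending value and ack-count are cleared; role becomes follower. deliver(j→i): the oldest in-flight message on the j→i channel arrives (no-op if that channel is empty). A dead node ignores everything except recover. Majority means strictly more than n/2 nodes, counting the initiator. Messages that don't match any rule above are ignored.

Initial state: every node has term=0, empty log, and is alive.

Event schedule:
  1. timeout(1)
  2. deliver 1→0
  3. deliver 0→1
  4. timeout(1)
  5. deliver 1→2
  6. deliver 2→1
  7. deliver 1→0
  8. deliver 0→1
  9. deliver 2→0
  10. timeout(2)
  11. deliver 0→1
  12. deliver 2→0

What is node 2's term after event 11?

2

e1 timeout(1): 1[cand,t=1,-]
e2 deliver 1→0: 0[foll,t=1,-]
e3 deliver 0→1: 1[lead,t=1,-]
e4 timeout(1): 1[cand,t=2,-]
e5 deliver 1→2: 2[foll,t=1,-]
e6 deliver 2→1: ·
e7 deliver 1→0: 0[foll,t=2,-]
e8 deliver 0→1: 1[lead,t=2,-]
e9 deliver 2→0: ·
e10 timeout(2): 2[cand,t=2,-]
e11 deliver 0→1: ·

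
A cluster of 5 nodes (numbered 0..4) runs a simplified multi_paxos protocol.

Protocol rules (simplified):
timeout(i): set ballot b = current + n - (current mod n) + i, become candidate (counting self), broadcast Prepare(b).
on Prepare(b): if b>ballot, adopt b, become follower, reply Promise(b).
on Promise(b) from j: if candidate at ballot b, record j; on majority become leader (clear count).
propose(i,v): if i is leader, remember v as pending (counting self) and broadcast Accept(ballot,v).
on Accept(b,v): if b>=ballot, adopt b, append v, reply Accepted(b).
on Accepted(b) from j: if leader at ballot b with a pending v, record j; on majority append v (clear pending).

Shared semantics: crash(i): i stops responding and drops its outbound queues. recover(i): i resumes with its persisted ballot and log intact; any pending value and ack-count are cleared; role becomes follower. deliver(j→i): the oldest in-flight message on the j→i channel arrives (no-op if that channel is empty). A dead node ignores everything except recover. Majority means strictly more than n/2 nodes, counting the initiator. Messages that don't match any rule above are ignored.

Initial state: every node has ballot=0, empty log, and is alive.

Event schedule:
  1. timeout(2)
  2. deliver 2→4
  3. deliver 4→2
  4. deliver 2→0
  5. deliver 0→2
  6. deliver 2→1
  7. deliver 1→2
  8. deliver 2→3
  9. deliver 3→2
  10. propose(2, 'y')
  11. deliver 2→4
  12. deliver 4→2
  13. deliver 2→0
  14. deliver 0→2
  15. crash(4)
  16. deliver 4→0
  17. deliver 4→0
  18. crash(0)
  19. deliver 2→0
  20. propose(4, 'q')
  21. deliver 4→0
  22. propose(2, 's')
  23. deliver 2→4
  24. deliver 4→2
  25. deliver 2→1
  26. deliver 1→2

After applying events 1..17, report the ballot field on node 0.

[1] timeout(2) → N2(cand b7 [-])
[2] deliver 2→4 → N4(foll b7 [-])
[3] deliver 4→2 → ∅
[4] deliver 2→0 → N0(foll b7 [-])
[5] deliver 0→2 → N2(lead b7 [-])
[6] deliver 2→1 → N1(foll b7 [-])
[7] deliver 1→2 → ∅
[8] deliver 2→3 → N3(foll b7 [-])
[9] deliver 3→2 → ∅
[10] propose(2,'y') → ∅
[11] deliver 2→4 → N4(foll b7 [y])
[12] deliver 4→2 → ∅
[13] deliver 2→0 → N0(foll b7 [y])
[14] deliver 0→2 → N2(lead b7 [y])
[15] crash(4) → N4(✗foll b7 [y])
[16] deliver 4→0 → ∅
[17] deliver 4→0 → ∅

7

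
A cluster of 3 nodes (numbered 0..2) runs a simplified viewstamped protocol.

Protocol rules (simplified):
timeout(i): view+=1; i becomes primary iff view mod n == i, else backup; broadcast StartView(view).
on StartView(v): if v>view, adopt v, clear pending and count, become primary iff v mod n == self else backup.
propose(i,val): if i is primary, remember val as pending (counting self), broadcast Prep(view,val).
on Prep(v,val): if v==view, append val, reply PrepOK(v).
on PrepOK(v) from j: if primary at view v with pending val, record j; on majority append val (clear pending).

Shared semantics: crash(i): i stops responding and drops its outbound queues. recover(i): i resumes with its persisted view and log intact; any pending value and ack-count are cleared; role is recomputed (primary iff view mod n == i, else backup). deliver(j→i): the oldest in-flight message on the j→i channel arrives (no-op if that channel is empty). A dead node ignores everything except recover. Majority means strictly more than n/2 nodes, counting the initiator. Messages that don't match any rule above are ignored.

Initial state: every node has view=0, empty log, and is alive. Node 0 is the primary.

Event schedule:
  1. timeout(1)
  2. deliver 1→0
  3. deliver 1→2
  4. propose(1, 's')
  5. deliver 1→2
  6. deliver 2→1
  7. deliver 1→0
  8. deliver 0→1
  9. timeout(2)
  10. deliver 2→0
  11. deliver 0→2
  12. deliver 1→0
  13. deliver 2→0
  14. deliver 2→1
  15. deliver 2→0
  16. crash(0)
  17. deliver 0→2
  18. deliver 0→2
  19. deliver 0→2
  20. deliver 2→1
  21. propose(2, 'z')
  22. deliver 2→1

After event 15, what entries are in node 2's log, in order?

1. timeout(1):  <1:prim v1 ->
2. deliver 1→0:  <0:back v1 ->
3. deliver 1→2:  <2:back v1 ->
4. propose(1,'s'):  nop
5. deliver 1→2:  <2:back v1 s>
6. deliver 2→1:  <1:prim v1 s>
7. deliver 1→0:  <0:back v1 s>
8. deliver 0→1:  nop
9. timeout(2):  <2:prim v2 s>
10. deliver 2→0:  <0:back v2 s>
11. deliver 0→2:  nop
12. deliver 1→0:  nop
13. deliver 2→0:  nop
14. deliver 2→1:  <1:back v2 s>
15. deliver 2→0:  nop

s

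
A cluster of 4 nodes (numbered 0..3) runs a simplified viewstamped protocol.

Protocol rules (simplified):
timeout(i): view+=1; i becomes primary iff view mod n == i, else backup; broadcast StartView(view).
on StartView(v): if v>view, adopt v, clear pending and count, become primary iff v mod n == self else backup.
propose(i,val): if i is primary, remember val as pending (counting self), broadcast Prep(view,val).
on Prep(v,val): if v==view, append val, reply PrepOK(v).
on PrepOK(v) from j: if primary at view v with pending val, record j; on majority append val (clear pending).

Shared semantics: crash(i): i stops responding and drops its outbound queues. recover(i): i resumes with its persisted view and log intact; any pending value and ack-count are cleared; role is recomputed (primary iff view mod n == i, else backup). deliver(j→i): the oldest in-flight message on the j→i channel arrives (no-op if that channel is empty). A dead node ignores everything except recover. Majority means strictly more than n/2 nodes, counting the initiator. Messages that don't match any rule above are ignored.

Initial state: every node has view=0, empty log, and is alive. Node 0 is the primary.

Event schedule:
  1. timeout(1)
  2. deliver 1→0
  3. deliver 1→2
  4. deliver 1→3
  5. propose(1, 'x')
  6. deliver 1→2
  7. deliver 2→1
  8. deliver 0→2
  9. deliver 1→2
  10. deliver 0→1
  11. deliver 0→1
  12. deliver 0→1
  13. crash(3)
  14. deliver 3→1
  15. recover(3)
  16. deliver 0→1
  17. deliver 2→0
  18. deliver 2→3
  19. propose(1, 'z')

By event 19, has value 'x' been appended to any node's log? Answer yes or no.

e1 timeout(1): 1[prim,v=1,-]
e2 deliver 1→0: 0[back,v=1,-]
e3 deliver 1→2: 2[back,v=1,-]
e4 deliver 1→3: 3[back,v=1,-]
e5 propose(1,'x'): ·
e6 deliver 1→2: 2[back,v=1,x]
e7 deliver 2→1: ·
e8 deliver 0→2: ·
e9 deliver 1→2: ·
e10 deliver 0→1: ·
e11 deliver 0→1: ·
e12 deliver 0→1: ·
e13 crash(3): 3[✗back,v=1,-]
e14 deliver 3→1: ·
e15 recover(3): 3[back,v=1,-]
e16 deliver 0→1: ·
e17 deliver 2→0: ·
e18 deliver 2→3: ·
e19 propose(1,'z'): ·

yes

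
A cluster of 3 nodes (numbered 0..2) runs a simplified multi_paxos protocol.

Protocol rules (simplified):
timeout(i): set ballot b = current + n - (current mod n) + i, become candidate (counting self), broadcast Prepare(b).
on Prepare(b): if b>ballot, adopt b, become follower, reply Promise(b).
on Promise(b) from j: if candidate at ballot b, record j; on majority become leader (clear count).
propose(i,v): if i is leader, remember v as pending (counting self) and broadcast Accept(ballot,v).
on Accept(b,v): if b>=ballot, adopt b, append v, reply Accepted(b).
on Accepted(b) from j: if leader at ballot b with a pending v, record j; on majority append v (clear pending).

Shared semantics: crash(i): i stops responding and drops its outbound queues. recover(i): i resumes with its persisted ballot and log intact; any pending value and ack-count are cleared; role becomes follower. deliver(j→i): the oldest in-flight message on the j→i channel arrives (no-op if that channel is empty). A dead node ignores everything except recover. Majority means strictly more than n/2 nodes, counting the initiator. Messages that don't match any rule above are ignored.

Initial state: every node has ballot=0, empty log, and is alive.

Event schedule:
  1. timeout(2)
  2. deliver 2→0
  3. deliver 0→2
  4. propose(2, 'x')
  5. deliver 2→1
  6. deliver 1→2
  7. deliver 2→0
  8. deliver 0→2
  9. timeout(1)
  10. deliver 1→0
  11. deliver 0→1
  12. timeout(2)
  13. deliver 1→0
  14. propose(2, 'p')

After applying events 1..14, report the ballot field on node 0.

7

step 1 timeout(2): 2={cand,b=5,log=-}
step 2 deliver 2→0: 0={foll,b=5,log=-}
step 3 deliver 0→2: 2={lead,b=5,log=-}
step 4 propose(2,'x'): —
step 5 deliver 2→1: 1={foll,b=5,log=-}
step 6 deliver 1→2: —
step 7 deliver 2→0: 0={foll,b=5,log=x}
step 8 deliver 0→2: 2={lead,b=5,log=x}
step 9 timeout(1): 1={cand,b=7,log=-}
step 10 deliver 1→0: 0={foll,b=7,log=x}
step 11 deliver 0→1: 1={lead,b=7,log=-}
step 12 timeout(2): 2={cand,b=8,log=x}
step 13 deliver 1→0: —
step 14 propose(2,'p'): —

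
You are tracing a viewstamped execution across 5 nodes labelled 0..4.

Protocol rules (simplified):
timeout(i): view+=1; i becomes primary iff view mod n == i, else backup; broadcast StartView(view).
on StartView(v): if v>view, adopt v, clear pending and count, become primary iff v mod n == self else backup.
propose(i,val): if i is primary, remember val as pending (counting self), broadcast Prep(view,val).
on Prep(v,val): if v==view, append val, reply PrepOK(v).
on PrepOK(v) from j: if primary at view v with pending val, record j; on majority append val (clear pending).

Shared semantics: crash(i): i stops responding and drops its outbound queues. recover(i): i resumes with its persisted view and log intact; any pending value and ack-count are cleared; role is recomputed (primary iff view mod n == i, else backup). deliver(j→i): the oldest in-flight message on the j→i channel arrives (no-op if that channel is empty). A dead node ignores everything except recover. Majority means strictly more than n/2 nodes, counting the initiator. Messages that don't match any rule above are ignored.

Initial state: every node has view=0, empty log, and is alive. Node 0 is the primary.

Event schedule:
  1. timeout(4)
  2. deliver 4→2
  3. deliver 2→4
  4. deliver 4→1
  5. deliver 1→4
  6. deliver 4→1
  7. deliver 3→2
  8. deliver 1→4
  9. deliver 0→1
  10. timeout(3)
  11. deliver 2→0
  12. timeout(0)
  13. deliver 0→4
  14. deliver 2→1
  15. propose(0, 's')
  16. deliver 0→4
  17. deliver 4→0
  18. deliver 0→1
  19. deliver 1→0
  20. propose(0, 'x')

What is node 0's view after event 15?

1

1. timeout(4):  <4:back v1 ->
2. deliver 4→2:  <2:back v1 ->
3. deliver 2→4:  nop
4. deliver 4→1:  <1:prim v1 ->
5. deliver 1→4:  nop
6. deliver 4→1:  nop
7. deliver 3→2:  nop
8. deliver 1→4:  nop
9. deliver 0→1:  nop
10. timeout(3):  <3:back v1 ->
11. deliver 2→0:  nop
12. timeout(0):  <0:back v1 ->
13. deliver 0→4:  nop
14. deliver 2→1:  nop
15. propose(0,'s'):  nop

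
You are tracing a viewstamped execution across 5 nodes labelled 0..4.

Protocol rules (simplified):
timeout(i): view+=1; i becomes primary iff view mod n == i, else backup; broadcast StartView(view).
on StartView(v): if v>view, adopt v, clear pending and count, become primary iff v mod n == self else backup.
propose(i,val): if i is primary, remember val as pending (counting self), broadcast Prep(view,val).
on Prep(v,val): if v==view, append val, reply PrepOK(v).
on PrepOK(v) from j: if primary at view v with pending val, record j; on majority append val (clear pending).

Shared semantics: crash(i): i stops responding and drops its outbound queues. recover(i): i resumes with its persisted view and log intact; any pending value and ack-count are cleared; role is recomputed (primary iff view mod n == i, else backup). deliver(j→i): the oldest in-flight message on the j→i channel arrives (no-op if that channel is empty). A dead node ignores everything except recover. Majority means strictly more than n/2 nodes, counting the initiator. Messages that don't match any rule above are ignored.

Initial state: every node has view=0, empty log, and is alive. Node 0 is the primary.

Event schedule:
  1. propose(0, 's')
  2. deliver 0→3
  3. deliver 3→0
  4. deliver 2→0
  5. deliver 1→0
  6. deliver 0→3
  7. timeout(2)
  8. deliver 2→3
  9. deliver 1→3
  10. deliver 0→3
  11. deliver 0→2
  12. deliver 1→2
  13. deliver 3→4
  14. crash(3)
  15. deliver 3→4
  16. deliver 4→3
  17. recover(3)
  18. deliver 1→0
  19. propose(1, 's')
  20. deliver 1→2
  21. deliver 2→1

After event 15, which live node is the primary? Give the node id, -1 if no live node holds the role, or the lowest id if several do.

0

[1] propose(0,'s') → ∅
[2] deliver 0→3 → N3(back v0 [s])
[3] deliver 3→0 → ∅
[4] deliver 2→0 → ∅
[5] deliver 1→0 → ∅
[6] deliver 0→3 → ∅
[7] timeout(2) → N2(back v1 [-])
[8] deliver 2→3 → N3(back v1 [s])
[9] deliver 1→3 → ∅
[10] deliver 0→3 → ∅
[11] deliver 0→2 → ∅
[12] deliver 1→2 → ∅
[13] deliver 3→4 → ∅
[14] crash(3) → N3(✗back v1 [s])
[15] deliver 3→4 → ∅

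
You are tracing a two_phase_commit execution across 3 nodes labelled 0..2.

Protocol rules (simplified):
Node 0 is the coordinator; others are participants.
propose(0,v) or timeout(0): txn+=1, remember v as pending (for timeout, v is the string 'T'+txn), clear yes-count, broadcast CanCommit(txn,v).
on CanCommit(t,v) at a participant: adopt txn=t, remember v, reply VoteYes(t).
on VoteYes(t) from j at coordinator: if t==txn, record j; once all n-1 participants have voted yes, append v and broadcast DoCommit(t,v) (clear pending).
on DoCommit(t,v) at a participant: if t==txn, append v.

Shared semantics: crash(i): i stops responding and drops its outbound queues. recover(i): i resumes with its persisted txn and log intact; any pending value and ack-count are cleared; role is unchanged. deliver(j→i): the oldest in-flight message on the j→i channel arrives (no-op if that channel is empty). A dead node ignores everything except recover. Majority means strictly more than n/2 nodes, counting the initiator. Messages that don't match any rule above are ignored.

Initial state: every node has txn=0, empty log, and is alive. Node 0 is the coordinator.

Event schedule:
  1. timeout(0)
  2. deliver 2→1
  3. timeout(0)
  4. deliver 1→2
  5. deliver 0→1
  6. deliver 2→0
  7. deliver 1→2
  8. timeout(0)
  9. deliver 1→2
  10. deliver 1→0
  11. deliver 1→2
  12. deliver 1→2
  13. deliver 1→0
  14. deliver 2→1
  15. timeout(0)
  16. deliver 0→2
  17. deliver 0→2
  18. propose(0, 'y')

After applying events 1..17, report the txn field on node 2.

2

after 1 — timeout(0): n0:coor/t1/[-]
after 2 — deliver 2→1: ·
after 3 — timeout(0): n0:coor/t2/[-]
after 4 — deliver 1→2: ·
after 5 — deliver 0→1: n1:part/t1/[-]
after 6 — deliver 2→0: ·
after 7 — deliver 1→2: ·
after 8 — timeout(0): n0:coor/t3/[-]
after 9 — deliver 1→2: ·
after 10 — deliver 1→0: ·
after 11 — deliver 1→2: ·
after 12 — deliver 1→2: ·
after 13 — deliver 1→0: ·
after 14 — deliver 2→1: ·
after 15 — timeout(0): n0:coor/t4/[-]
after 16 — deliver 0→2: n2:part/t1/[-]
after 17 — deliver 0→2: n2:part/t2/[-]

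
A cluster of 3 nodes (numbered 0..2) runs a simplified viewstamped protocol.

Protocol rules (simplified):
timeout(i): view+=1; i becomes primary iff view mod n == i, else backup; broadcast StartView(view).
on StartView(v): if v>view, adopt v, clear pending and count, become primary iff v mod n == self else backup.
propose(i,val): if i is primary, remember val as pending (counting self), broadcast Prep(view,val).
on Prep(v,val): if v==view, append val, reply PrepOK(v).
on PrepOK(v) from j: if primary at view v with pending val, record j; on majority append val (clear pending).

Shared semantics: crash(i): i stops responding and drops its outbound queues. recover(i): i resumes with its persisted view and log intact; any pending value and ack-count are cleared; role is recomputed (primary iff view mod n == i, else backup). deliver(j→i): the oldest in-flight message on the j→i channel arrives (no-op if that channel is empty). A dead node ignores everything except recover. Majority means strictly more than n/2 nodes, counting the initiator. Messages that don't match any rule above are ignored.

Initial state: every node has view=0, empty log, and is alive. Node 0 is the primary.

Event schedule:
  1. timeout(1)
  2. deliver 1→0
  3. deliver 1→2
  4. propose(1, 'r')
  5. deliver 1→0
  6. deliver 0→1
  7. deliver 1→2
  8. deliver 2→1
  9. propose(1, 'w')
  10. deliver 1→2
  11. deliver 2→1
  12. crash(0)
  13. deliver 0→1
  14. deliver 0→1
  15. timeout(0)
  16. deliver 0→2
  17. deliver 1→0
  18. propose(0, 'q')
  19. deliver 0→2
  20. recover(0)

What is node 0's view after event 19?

1

[1] timeout(1) → N1(prim v1 [-])
[2] deliver 1→0 → N0(back v1 [-])
[3] deliver 1→2 → N2(back v1 [-])
[4] propose(1,'r') → ∅
[5] deliver 1→0 → N0(back v1 [r])
[6] deliver 0→1 → N1(prim v1 [r])
[7] deliver 1→2 → N2(back v1 [r])
[8] deliver 2→1 → ∅
[9] propose(1,'w') → ∅
[10] deliver 1→2 → N2(back v1 [r,w])
[11] deliver 2→1 → N1(prim v1 [r,w])
[12] crash(0) → N0(✗back v1 [r])
[13] deliver 0→1 → ∅
[14] deliver 0→1 → ∅
[15] timeout(0) → ∅
[16] deliver 0→2 → ∅
[17] deliver 1→0 → ∅
[18] propose(0,'q') → ∅
[19] deliver 0→2 → ∅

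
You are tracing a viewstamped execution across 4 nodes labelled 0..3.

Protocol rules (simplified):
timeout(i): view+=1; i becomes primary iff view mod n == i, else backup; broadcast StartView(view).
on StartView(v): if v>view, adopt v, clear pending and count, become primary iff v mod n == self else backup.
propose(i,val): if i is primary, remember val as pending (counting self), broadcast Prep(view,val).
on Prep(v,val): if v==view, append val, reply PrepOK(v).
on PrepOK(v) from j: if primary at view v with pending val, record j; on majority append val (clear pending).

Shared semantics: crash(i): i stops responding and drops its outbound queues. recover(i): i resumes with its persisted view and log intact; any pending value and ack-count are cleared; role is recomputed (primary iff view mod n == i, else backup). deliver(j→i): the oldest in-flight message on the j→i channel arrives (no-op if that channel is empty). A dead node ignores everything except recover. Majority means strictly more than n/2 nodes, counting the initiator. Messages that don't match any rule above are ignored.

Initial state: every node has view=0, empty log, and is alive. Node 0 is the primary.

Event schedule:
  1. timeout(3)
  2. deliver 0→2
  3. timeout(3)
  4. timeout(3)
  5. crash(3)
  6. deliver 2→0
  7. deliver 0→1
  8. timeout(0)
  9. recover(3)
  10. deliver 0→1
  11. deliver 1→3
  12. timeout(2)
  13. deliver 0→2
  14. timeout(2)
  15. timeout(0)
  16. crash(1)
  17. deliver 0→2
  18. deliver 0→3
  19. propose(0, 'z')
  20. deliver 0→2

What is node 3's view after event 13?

3

after 1 — timeout(3): n3:back/v1/[-]
after 2 — deliver 0→2: ·
after 3 — timeout(3): n3:back/v2/[-]
after 4 — timeout(3): n3:prim/v3/[-]
after 5 — crash(3): n3:✗prim/v3/[-]
after 6 — deliver 2→0: ·
after 7 — deliver 0→1: ·
after 8 — timeout(0): n0:back/v1/[-]
after 9 — recover(3): n3:prim/v3/[-]
after 10 — deliver 0→1: n1:prim/v1/[-]
after 11 — deliver 1→3: ·
after 12 — timeout(2): n2:back/v1/[-]
after 13 — deliver 0→2: ·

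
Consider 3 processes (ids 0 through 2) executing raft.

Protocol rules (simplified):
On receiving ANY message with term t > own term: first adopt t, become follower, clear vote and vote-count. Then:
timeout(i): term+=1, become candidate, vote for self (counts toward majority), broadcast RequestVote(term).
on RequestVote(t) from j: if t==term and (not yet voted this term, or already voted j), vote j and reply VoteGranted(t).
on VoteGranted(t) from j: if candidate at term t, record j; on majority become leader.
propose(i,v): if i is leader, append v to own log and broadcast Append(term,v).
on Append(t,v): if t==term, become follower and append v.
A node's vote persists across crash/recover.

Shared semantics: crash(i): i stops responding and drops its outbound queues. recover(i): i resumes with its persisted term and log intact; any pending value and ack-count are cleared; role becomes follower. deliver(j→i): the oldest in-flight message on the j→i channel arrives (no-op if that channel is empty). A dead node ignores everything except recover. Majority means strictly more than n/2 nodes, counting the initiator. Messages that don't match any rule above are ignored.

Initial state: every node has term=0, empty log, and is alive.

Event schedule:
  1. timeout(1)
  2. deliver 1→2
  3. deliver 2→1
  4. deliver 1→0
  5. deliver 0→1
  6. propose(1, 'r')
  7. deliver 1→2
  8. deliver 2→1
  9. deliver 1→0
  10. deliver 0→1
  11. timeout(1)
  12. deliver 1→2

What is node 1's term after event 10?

1

[1] timeout(1) → N1(cand t1 [-])
[2] deliver 1→2 → N2(foll t1 [-])
[3] deliver 2→1 → N1(lead t1 [-])
[4] deliver 1→0 → N0(foll t1 [-])
[5] deliver 0→1 → ∅
[6] propose(1,'r') → N1(lead t1 [r])
[7] deliver 1→2 → N2(foll t1 [r])
[8] deliver 2→1 → ∅
[9] deliver 1→0 → N0(foll t1 [r])
[10] deliver 0→1 → ∅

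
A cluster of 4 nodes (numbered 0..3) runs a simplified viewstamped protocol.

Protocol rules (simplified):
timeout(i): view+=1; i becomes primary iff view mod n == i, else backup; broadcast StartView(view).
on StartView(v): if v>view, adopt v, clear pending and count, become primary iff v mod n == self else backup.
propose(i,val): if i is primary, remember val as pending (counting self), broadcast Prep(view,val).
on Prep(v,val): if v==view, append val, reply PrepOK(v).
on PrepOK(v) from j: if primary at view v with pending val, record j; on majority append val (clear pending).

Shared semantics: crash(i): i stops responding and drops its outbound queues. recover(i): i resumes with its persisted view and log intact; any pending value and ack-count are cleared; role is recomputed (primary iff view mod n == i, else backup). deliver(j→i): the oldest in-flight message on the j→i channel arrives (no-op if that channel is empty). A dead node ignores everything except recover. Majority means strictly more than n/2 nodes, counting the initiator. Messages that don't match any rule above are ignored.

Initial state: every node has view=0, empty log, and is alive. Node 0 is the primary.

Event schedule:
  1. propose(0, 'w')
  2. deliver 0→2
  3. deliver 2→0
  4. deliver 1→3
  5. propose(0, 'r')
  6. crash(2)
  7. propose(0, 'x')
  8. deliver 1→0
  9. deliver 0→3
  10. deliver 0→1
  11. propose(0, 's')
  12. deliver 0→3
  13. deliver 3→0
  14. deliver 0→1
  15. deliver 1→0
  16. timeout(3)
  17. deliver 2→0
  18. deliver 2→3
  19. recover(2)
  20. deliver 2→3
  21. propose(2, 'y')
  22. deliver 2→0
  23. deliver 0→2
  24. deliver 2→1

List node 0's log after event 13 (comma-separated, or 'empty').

step 1 propose(0,'w'): —
step 2 deliver 0→2: 2={back,v=0,log=w}
step 3 deliver 2→0: —
step 4 deliver 1→3: —
step 5 propose(0,'r'): —
step 6 crash(2): 2={✗back,v=0,log=w}
step 7 propose(0,'x'): —
step 8 deliver 1→0: —
step 9 deliver 0→3: 3={back,v=0,log=w}
step 10 deliver 0→1: 1={back,v=0,log=w}
step 11 propose(0,'s'): —
step 12 deliver 0→3: 3={back,v=0,log=w,r}
step 13 deliver 3→0: —

empty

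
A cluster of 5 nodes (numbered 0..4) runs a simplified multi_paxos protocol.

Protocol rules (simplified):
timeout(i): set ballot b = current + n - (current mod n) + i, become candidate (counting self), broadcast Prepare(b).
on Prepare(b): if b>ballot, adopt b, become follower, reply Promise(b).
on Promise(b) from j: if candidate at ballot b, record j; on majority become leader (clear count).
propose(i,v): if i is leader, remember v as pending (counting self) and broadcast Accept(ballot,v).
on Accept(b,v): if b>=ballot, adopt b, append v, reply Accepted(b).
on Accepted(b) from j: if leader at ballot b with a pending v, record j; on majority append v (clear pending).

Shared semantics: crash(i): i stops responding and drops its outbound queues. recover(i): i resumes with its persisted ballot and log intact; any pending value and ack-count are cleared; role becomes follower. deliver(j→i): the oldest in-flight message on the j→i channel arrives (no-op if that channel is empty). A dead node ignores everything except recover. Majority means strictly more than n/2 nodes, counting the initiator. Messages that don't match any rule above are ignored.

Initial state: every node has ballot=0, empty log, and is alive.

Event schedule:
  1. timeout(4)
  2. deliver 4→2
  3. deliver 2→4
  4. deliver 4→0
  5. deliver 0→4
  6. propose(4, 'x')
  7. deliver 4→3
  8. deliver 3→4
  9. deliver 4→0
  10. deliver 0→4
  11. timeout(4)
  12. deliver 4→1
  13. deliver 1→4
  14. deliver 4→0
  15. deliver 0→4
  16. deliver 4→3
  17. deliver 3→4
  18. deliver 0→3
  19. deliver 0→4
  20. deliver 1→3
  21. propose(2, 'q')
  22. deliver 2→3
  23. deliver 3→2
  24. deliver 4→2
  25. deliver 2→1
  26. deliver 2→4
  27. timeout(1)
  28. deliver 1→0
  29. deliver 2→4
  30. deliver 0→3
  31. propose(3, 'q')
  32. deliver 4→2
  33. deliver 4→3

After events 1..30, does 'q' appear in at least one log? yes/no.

no

after 1 — timeout(4): n4:cand/b9/[-]
after 2 — deliver 4→2: n2:foll/b9/[-]
after 3 — deliver 2→4: ·
after 4 — deliver 4→0: n0:foll/b9/[-]
after 5 — deliver 0→4: n4:lead/b9/[-]
after 6 — propose(4,'x'): ·
after 7 — deliver 4→3: n3:foll/b9/[-]
after 8 — deliver 3→4: ·
after 9 — deliver 4→0: n0:foll/b9/[x]
after 10 — deliver 0→4: ·
after 11 — timeout(4): n4:cand/b14/[-]
after 12 — deliver 4→1: n1:foll/b9/[-]
after 13 — deliver 1→4: ·
after 14 — deliver 4→0: n0:foll/b14/[x]
after 15 — deliver 0→4: ·
after 16 — deliver 4→3: n3:foll/b9/[x]
after 17 — deliver 3→4: ·
after 18 — deliver 0→3: ·
after 19 — deliver 0→4: ·
after 20 — deliver 1→3: ·
after 21 — propose(2,'q'): ·
after 22 — deliver 2→3: ·
after 23 — deliver 3→2: ·
after 24 — deliver 4→2: n2:foll/b9/[x]
after 25 — deliver 2→1: ·
after 26 — deliver 2→4: ·
after 27 — timeout(1): n1:cand/b11/[-]
after 28 — deliver 1→0: ·
after 29 — deliver 2→4: ·
after 30 — deliver 0→3: ·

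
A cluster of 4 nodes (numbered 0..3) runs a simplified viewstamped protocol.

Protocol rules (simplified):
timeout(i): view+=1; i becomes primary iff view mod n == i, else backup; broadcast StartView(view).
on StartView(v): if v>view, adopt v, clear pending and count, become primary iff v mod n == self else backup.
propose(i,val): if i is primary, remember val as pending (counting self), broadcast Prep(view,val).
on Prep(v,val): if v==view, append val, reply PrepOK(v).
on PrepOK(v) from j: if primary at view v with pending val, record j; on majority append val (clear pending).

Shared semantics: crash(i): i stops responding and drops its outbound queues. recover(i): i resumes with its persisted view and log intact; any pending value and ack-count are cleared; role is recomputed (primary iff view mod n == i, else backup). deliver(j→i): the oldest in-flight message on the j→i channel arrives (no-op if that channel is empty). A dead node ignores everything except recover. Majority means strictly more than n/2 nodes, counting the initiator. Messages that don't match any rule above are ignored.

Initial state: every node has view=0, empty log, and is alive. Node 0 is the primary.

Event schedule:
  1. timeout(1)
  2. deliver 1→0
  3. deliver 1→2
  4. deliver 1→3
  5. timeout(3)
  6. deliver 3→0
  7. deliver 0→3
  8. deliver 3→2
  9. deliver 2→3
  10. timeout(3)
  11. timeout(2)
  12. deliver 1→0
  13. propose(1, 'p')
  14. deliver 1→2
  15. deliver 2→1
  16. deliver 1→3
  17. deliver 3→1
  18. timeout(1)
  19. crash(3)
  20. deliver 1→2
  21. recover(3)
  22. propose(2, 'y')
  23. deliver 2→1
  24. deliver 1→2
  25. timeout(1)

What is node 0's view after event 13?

[1] timeout(1) → N1(prim v1 [-])
[2] deliver 1→0 → N0(back v1 [-])
[3] deliver 1→2 → N2(back v1 [-])
[4] deliver 1→3 → N3(back v1 [-])
[5] timeout(3) → N3(back v2 [-])
[6] deliver 3→0 → N0(back v2 [-])
[7] deliver 0→3 → ∅
[8] deliver 3→2 → N2(prim v2 [-])
[9] deliver 2→3 → ∅
[10] timeout(3) → N3(prim v3 [-])
[11] timeout(2) → N2(back v3 [-])
[12] deliver 1→0 → ∅
[13] propose(1,'p') → ∅

2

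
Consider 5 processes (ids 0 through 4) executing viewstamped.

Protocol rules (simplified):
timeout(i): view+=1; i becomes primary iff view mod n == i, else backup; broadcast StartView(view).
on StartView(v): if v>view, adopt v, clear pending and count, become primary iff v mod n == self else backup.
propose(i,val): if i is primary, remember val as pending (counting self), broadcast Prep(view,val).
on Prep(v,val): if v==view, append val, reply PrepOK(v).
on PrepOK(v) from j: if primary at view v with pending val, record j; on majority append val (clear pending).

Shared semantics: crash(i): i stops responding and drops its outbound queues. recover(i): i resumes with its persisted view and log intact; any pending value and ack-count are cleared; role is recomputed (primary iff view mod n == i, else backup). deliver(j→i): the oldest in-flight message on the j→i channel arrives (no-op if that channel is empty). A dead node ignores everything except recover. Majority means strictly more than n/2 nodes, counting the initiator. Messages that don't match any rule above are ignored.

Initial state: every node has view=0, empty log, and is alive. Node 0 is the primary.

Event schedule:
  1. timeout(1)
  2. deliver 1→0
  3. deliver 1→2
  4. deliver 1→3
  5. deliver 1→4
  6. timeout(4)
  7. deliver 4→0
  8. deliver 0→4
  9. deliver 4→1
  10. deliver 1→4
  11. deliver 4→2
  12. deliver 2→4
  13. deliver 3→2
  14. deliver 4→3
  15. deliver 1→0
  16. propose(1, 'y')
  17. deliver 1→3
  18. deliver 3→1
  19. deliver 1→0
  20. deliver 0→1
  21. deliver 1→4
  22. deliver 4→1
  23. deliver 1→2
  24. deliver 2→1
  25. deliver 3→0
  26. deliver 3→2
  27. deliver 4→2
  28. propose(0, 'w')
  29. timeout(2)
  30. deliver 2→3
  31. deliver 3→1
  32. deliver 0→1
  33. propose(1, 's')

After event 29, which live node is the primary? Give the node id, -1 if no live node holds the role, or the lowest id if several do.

-1

[1] timeout(1) → N1(prim v1 [-])
[2] deliver 1→0 → N0(back v1 [-])
[3] deliver 1→2 → N2(back v1 [-])
[4] deliver 1→3 → N3(back v1 [-])
[5] deliver 1→4 → N4(back v1 [-])
[6] timeout(4) → N4(back v2 [-])
[7] deliver 4→0 → N0(back v2 [-])
[8] deliver 0→4 → ∅
[9] deliver 4→1 → N1(back v2 [-])
[10] deliver 1→4 → ∅
[11] deliver 4→2 → N2(prim v2 [-])
[12] deliver 2→4 → ∅
[13] deliver 3→2 → ∅
[14] deliver 4→3 → N3(back v2 [-])
[15] deliver 1→0 → ∅
[16] propose(1,'y') → ∅
[17] deliver 1→3 → ∅
[18] deliver 3→1 → ∅
[19] deliver 1→0 → ∅
[20] deliver 0→1 → ∅
[21] deliver 1→4 → ∅
[22] deliver 4→1 → ∅
[23] deliver 1→2 → ∅
[24] deliver 2→1 → ∅
[25] deliver 3→0 → ∅
[26] deliver 3→2 → ∅
[27] deliver 4→2 → ∅
[28] propose(0,'w') → ∅
[29] timeout(2) → N2(back v3 [-])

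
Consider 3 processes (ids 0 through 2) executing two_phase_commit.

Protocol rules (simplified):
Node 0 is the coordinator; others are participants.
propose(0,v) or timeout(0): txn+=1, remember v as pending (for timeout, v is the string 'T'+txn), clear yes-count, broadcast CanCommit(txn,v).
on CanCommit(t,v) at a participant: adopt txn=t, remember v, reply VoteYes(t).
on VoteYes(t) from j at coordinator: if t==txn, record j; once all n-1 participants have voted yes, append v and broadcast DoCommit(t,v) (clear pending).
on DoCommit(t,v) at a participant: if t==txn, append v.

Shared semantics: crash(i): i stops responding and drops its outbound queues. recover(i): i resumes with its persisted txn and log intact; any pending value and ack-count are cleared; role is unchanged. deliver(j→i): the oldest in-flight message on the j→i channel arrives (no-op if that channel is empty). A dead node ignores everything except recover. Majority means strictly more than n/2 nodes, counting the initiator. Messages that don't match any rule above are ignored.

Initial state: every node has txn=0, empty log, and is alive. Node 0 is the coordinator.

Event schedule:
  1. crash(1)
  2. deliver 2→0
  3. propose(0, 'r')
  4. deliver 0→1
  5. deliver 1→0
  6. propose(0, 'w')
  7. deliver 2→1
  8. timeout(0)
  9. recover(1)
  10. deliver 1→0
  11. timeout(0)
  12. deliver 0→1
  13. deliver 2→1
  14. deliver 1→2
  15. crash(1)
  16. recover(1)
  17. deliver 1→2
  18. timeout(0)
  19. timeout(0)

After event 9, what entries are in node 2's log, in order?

e1 crash(1): 1[✗part,t=0,-]
e2 deliver 2→0: ·
e3 propose(0,'r'): 0[coor,t=1,-]
e4 deliver 0→1: ·
e5 deliver 1→0: ·
e6 propose(0,'w'): 0[coor,t=2,-]
e7 deliver 2→1: ·
e8 timeout(0): 0[coor,t=3,-]
e9 recover(1): 1[part,t=0,-]

empty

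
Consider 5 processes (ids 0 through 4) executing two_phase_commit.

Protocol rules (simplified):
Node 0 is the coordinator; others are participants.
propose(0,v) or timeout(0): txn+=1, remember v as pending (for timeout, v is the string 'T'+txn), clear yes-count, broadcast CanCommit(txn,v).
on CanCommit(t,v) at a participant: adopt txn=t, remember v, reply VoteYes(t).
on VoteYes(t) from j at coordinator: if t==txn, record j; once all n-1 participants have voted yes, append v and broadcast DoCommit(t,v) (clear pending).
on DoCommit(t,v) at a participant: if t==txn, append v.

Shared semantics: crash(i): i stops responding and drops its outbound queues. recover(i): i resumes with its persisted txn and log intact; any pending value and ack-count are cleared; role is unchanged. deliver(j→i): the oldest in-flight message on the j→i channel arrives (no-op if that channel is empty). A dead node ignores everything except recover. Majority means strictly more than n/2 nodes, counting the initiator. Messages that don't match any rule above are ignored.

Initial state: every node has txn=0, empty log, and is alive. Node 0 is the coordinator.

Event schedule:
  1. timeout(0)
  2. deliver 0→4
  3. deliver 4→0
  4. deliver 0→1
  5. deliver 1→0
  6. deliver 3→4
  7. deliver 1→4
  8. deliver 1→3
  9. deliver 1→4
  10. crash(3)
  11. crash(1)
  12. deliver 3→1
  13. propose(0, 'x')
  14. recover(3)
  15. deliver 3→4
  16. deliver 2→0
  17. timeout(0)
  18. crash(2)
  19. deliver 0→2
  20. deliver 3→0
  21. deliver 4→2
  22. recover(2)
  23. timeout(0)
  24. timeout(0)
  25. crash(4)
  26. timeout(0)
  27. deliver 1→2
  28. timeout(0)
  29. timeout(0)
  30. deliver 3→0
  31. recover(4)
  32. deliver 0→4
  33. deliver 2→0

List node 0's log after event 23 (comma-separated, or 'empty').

after 1 — timeout(0): n0:coor/t1/[-]
after 2 — deliver 0→4: n4:part/t1/[-]
after 3 — deliver 4→0: ·
after 4 — deliver 0→1: n1:part/t1/[-]
after 5 — deliver 1→0: ·
after 6 — deliver 3→4: ·
after 7 — deliver 1→4: ·
after 8 — deliver 1→3: ·
after 9 — deliver 1→4: ·
after 10 — crash(3): n3:✗part/t0/[-]
after 11 — crash(1): n1:✗part/t1/[-]
after 12 — deliver 3→1: ·
after 13 — propose(0,'x'): n0:coor/t2/[-]
after 14 — recover(3): n3:part/t0/[-]
after 15 — deliver 3→4: ·
after 16 — deliver 2→0: ·
after 17 — timeout(0): n0:coor/t3/[-]
after 18 — crash(2): n2:✗part/t0/[-]
after 19 — deliver 0→2: ·
after 20 — deliver 3→0: ·
after 21 — deliver 4→2: ·
after 22 — recover(2): n2:part/t0/[-]
after 23 — timeout(0): n0:coor/t4/[-]

empty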